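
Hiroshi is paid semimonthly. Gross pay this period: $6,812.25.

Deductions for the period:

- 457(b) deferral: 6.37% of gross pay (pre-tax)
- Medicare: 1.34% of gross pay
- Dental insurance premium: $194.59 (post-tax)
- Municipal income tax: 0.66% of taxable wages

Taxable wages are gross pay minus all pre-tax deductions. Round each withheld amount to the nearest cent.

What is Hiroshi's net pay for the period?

$6,050.34

457(b) deferral: $6,812.25 × 0.0637 = $433.94
Taxable wages = $6,812.25 − $433.94 = $6,378.31
Municipal income tax: $6,378.31 × 0.0066 = $42.10
Medicare: $6,812.25 × 0.0134 = $91.28
Dental insurance premium: $194.59
Total deductions = $433.94 + $42.10 + $91.28 + $194.59 = $761.91
Net pay = $6,812.25 − $761.91 = $6,050.34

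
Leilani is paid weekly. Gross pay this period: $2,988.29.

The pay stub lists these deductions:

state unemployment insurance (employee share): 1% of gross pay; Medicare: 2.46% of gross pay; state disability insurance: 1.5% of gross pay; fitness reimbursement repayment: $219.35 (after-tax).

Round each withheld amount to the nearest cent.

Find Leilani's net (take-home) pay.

$2,620.73

Medicare: $2,988.29 × 0.0246 = $73.51
State unemployment insurance (employee share): $2,988.29 × 0.01 = $29.88
State disability insurance: $2,988.29 × 0.015 = $44.82
Fitness reimbursement repayment: $219.35
Total deductions = $73.51 + $29.88 + $44.82 + $219.35 = $367.56
Net pay = $2,988.29 − $367.56 = $2,620.73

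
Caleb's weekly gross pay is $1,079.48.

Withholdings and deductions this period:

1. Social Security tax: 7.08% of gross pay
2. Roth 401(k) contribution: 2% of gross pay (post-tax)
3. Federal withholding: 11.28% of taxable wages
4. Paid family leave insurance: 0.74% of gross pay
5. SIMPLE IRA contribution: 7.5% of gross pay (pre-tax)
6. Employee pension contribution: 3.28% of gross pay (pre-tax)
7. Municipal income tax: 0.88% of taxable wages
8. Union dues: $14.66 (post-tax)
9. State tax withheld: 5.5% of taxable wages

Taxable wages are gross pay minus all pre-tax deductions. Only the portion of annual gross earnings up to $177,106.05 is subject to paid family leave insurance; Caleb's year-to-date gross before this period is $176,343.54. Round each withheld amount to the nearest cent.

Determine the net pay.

SIMPLE IRA contribution: $1,079.48 × 0.075 = $80.96
Employee pension contribution: $1,079.48 × 0.0328 = $35.41
Pre-tax total = $80.96 + $35.41 = $116.37
Taxable wages = $1,079.48 − $116.37 = $963.11
State tax withheld: $963.11 × 0.055 = $52.97
Municipal income tax: $963.11 × 0.0088 = $8.48
Federal withholding: $963.11 × 0.1128 = $108.64
Social Security tax: $1,079.48 × 0.0708 = $76.43
Paid family leave insurance: only $177,106.05 − $176,343.54 = $762.51 of this check is subject → $762.51 × 0.0074 = $5.64
Roth 401(k) contribution: $1,079.48 × 0.02 = $21.59
Union dues: $14.66
Total deductions = $80.96 + $35.41 + $52.97 + $8.48 + $108.64 + $76.43 + $5.64 + $21.59 + $14.66 = $404.78
Net pay = $1,079.48 − $404.78 = $674.70

$674.70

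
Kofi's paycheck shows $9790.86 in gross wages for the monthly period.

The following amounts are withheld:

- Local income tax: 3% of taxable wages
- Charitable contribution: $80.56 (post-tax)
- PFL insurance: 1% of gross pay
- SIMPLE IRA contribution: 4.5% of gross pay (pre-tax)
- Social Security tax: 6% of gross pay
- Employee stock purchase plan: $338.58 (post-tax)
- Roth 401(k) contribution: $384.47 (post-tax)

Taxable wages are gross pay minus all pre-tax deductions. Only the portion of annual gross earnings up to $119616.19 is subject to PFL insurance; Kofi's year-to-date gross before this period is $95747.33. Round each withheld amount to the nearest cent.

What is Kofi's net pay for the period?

$7580.79

SIMPLE IRA contribution: $9790.86 × 0.045 = $440.59
Taxable wages = $9790.86 − $440.59 = $9350.27
Local income tax: $9350.27 × 0.03 = $280.51
PFL insurance: cap not yet reached, full $9790.86 is subject → $9790.86 × 0.01 = $97.91
Social Security tax: $9790.86 × 0.06 = $587.45
Roth 401(k) contribution: $384.47
Employee stock purchase plan: $338.58
Charitable contribution: $80.56
Total deductions = $440.59 + $280.51 + $97.91 + $587.45 + $384.47 + $338.58 + $80.56 = $2210.07
Net pay = $9790.86 − $2210.07 = $7580.79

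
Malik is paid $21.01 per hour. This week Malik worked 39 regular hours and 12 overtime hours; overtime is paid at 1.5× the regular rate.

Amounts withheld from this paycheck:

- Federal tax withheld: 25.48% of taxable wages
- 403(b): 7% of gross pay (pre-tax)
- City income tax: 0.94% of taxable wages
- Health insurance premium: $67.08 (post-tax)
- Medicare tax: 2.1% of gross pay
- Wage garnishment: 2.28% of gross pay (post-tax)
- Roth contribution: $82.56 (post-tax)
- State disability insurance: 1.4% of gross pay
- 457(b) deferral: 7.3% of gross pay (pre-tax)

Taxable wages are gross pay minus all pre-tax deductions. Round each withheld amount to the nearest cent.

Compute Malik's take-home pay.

Regular pay: 39 × $21.01 = $819.39
Overtime pay: 12 × $21.01 × 1.5 = $378.18
Gross pay = $819.39 + $378.18 = $1,197.57
457(b) deferral: $1,197.57 × 0.073 = $87.42
403(b): $1,197.57 × 0.07 = $83.83
Pre-tax total = $87.42 + $83.83 = $171.25
Taxable wages = $1,197.57 − $171.25 = $1,026.32
City income tax: $1,026.32 × 0.0094 = $9.65
Federal tax withheld: $1,026.32 × 0.2548 = $261.51
State disability insurance: $1,197.57 × 0.014 = $16.77
Medicare tax: $1,197.57 × 0.021 = $25.15
Roth contribution: $82.56
Health insurance premium: $67.08
Wage garnishment: $1,197.57 × 0.0228 = $27.30
Total deductions = $87.42 + $83.83 + $9.65 + $261.51 + $16.77 + $25.15 + $82.56 + $67.08 + $27.30 = $661.27
Net pay = $1,197.57 − $661.27 = $536.30

$536.30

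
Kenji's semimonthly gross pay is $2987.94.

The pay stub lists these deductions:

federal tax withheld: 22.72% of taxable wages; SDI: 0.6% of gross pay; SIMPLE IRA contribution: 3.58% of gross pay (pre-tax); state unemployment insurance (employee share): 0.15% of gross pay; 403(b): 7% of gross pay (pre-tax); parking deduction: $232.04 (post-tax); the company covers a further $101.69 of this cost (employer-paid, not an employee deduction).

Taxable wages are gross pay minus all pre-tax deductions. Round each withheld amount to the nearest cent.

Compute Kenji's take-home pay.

$1810.32

SIMPLE IRA contribution: $2987.94 × 0.0358 = $106.97
403(b): $2987.94 × 0.07 = $209.16
Pre-tax total = $106.97 + $209.16 = $316.13
Taxable wages = $2987.94 − $316.13 = $2671.81
Federal tax withheld: $2671.81 × 0.2272 = $607.04
State unemployment insurance (employee share): $2987.94 × 0.0015 = $4.48
SDI: $2987.94 × 0.006 = $17.93
Parking deduction: $232.04
(Employer's $101.69 toward parking deduction is not withheld from the employee.)
Total deductions = $106.97 + $209.16 + $607.04 + $4.48 + $17.93 + $232.04 = $1177.62
Net pay = $2987.94 − $1177.62 = $1810.32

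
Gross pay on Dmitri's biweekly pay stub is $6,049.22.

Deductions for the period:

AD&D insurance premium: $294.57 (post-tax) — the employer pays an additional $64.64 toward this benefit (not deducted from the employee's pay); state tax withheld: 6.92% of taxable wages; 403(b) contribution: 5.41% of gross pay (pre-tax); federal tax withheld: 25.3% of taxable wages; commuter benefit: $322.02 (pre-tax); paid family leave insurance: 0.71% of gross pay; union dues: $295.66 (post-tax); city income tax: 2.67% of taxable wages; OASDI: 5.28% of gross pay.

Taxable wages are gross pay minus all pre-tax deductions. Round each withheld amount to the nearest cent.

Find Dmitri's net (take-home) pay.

$2,563.32

Commuter benefit: $322.02
403(b) contribution: $6,049.22 × 0.0541 = $327.26
Pre-tax total = $322.02 + $327.26 = $649.28
Taxable wages = $6,049.22 − $649.28 = $5,399.94
State tax withheld: $5,399.94 × 0.0692 = $373.68
City income tax: $5,399.94 × 0.0267 = $144.18
Federal tax withheld: $5,399.94 × 0.253 = $1,366.18
OASDI: $6,049.22 × 0.0528 = $319.40
Paid family leave insurance: $6,049.22 × 0.0071 = $42.95
AD&D insurance premium: $294.57
Union dues: $295.66
(Employer's $64.64 toward AD&D insurance premium is not withheld from the employee.)
Total deductions = $322.02 + $327.26 + $373.68 + $144.18 + $1,366.18 + $319.40 + $42.95 + $294.57 + $295.66 = $3,485.90
Net pay = $6,049.22 − $3,485.90 = $2,563.32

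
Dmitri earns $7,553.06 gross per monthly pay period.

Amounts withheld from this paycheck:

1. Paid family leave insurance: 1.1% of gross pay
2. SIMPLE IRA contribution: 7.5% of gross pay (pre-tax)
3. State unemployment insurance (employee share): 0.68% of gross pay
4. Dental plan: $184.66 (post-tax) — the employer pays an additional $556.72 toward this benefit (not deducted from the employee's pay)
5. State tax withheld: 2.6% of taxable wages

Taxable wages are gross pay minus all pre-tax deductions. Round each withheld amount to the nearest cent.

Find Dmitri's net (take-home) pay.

$6,485.83

SIMPLE IRA contribution: $7,553.06 × 0.075 = $566.48
Taxable wages = $7,553.06 − $566.48 = $6,986.58
State tax withheld: $6,986.58 × 0.026 = $181.65
State unemployment insurance (employee share): $7,553.06 × 0.0068 = $51.36
Paid family leave insurance: $7,553.06 × 0.011 = $83.08
Dental plan: $184.66
(Employer's $556.72 toward dental plan is not withheld from the employee.)
Total deductions = $566.48 + $181.65 + $51.36 + $83.08 + $184.66 = $1,067.23
Net pay = $7,553.06 − $1,067.23 = $6,485.83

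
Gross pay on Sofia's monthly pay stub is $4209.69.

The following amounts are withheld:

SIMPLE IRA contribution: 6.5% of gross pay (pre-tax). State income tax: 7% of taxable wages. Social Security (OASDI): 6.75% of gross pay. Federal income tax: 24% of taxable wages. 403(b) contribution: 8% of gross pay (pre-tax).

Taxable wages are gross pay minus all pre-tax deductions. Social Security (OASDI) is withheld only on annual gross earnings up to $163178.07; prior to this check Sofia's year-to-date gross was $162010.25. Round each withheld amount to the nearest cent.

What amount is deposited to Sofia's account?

$2404.67

403(b) contribution: $4209.69 × 0.08 = $336.78
SIMPLE IRA contribution: $4209.69 × 0.065 = $273.63
Pre-tax total = $336.78 + $273.63 = $610.41
Taxable wages = $4209.69 − $610.41 = $3599.28
State income tax: $3599.28 × 0.07 = $251.95
Federal income tax: $3599.28 × 0.24 = $863.83
Social Security (OASDI): only $163178.07 − $162010.25 = $1167.82 of this check is subject → $1167.82 × 0.0675 = $78.83
Total deductions = $336.78 + $273.63 + $251.95 + $863.83 + $78.83 = $1805.02
Net pay = $4209.69 − $1805.02 = $2404.67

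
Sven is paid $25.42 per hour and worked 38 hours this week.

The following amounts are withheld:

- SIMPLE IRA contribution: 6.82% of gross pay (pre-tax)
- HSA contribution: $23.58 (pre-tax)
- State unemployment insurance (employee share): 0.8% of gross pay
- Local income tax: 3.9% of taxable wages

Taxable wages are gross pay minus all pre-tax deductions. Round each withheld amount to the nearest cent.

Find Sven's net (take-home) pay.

Gross pay: 38 × $25.42 = $965.96
HSA contribution: $23.58
SIMPLE IRA contribution: $965.96 × 0.0682 = $65.88
Pre-tax total = $23.58 + $65.88 = $89.46
Taxable wages = $965.96 − $89.46 = $876.50
Local income tax: $876.50 × 0.039 = $34.18
State unemployment insurance (employee share): $965.96 × 0.008 = $7.73
Total deductions = $23.58 + $65.88 + $34.18 + $7.73 = $131.37
Net pay = $965.96 − $131.37 = $834.59

$834.59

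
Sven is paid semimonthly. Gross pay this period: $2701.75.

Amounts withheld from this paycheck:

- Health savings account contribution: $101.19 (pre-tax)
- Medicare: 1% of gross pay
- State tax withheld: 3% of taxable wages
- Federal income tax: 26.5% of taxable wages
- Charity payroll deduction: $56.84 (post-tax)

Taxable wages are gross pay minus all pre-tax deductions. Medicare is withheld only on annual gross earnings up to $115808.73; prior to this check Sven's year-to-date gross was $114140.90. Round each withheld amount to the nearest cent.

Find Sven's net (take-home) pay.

$1759.87

Health savings account contribution: $101.19
Taxable wages = $2701.75 − $101.19 = $2600.56
State tax withheld: $2600.56 × 0.03 = $78.02
Federal income tax: $2600.56 × 0.265 = $689.15
Medicare: only $115808.73 − $114140.90 = $1667.83 of this check is subject → $1667.83 × 0.01 = $16.68
Charity payroll deduction: $56.84
Total deductions = $101.19 + $78.02 + $689.15 + $16.68 + $56.84 = $941.88
Net pay = $2701.75 − $941.88 = $1759.87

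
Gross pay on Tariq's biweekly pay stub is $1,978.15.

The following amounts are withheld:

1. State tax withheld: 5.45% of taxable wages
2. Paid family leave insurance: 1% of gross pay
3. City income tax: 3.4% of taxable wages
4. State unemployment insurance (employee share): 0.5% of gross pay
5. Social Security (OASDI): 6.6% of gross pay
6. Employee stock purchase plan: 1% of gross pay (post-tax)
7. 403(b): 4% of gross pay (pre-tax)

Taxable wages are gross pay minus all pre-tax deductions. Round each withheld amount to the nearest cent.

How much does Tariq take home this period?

$1,550.94

403(b): $1,978.15 × 0.04 = $79.13
Taxable wages = $1,978.15 − $79.13 = $1,899.02
City income tax: $1,899.02 × 0.034 = $64.57
State tax withheld: $1,899.02 × 0.0545 = $103.50
Social Security (OASDI): $1,978.15 × 0.066 = $130.56
State unemployment insurance (employee share): $1,978.15 × 0.005 = $9.89
Paid family leave insurance: $1,978.15 × 0.01 = $19.78
Employee stock purchase plan: $1,978.15 × 0.01 = $19.78
Total deductions = $79.13 + $64.57 + $103.50 + $130.56 + $9.89 + $19.78 + $19.78 = $427.21
Net pay = $1,978.15 − $427.21 = $1,550.94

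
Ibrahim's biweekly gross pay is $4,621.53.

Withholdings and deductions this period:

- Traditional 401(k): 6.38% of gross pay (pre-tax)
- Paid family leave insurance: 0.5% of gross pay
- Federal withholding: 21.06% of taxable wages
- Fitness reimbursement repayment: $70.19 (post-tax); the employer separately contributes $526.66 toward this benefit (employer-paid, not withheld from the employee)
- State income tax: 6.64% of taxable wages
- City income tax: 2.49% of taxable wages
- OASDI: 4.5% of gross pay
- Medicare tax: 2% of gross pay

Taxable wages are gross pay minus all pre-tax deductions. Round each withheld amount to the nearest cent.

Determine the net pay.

$2,626.76

Traditional 401(k): $4,621.53 × 0.0638 = $294.85
Taxable wages = $4,621.53 − $294.85 = $4,326.68
State income tax: $4,326.68 × 0.0664 = $287.29
Federal withholding: $4,326.68 × 0.2106 = $911.20
City income tax: $4,326.68 × 0.0249 = $107.73
OASDI: $4,621.53 × 0.045 = $207.97
Paid family leave insurance: $4,621.53 × 0.005 = $23.11
Medicare tax: $4,621.53 × 0.02 = $92.43
Fitness reimbursement repayment: $70.19
(Employer's $526.66 toward fitness reimbursement repayment is not withheld from the employee.)
Total deductions = $294.85 + $287.29 + $911.20 + $107.73 + $207.97 + $23.11 + $92.43 + $70.19 = $1,994.77
Net pay = $4,621.53 − $1,994.77 = $2,626.76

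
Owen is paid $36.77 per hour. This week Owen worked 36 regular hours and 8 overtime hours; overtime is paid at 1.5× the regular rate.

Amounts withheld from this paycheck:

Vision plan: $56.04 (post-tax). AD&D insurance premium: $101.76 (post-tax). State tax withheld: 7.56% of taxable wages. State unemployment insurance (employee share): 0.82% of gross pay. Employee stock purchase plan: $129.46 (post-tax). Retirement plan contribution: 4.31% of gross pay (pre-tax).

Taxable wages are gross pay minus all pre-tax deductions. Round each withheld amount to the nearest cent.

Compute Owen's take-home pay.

$1,259.48

Regular pay: 36 × $36.77 = $1,323.72
Overtime pay: 8 × $36.77 × 1.5 = $441.24
Gross pay = $1,323.72 + $441.24 = $1,764.96
Retirement plan contribution: $1,764.96 × 0.0431 = $76.07
Taxable wages = $1,764.96 − $76.07 = $1,688.89
State tax withheld: $1,688.89 × 0.0756 = $127.68
State unemployment insurance (employee share): $1,764.96 × 0.0082 = $14.47
AD&D insurance premium: $101.76
Employee stock purchase plan: $129.46
Vision plan: $56.04
Total deductions = $76.07 + $127.68 + $14.47 + $101.76 + $129.46 + $56.04 = $505.48
Net pay = $1,764.96 − $505.48 = $1,259.48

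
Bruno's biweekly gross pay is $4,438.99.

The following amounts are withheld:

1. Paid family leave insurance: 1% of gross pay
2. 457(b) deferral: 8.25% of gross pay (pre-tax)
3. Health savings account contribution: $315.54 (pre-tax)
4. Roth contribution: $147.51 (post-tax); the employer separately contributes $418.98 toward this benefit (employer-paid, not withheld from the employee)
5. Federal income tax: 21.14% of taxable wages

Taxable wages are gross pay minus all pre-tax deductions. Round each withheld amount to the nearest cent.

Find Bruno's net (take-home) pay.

457(b) deferral: $4,438.99 × 0.0825 = $366.22
Health savings account contribution: $315.54
Pre-tax total = $366.22 + $315.54 = $681.76
Taxable wages = $4,438.99 − $681.76 = $3,757.23
Federal income tax: $3,757.23 × 0.2114 = $794.28
Paid family leave insurance: $4,438.99 × 0.01 = $44.39
Roth contribution: $147.51
(Employer's $418.98 toward Roth contribution is not withheld from the employee.)
Total deductions = $366.22 + $315.54 + $794.28 + $44.39 + $147.51 = $1,667.94
Net pay = $4,438.99 − $1,667.94 = $2,771.05

$2,771.05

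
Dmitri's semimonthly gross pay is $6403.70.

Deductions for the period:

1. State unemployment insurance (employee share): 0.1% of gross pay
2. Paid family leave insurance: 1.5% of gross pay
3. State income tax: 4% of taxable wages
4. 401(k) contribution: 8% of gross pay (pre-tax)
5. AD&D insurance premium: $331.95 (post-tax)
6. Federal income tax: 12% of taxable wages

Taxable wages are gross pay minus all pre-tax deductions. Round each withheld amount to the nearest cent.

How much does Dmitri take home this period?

401(k) contribution: $6403.70 × 0.08 = $512.30
Taxable wages = $6403.70 − $512.30 = $5891.40
Federal income tax: $5891.40 × 0.12 = $706.97
State income tax: $5891.40 × 0.04 = $235.66
Paid family leave insurance: $6403.70 × 0.015 = $96.06
State unemployment insurance (employee share): $6403.70 × 0.001 = $6.40
AD&D insurance premium: $331.95
Total deductions = $512.30 + $706.97 + $235.66 + $96.06 + $6.40 + $331.95 = $1889.34
Net pay = $6403.70 − $1889.34 = $4514.36

$4514.36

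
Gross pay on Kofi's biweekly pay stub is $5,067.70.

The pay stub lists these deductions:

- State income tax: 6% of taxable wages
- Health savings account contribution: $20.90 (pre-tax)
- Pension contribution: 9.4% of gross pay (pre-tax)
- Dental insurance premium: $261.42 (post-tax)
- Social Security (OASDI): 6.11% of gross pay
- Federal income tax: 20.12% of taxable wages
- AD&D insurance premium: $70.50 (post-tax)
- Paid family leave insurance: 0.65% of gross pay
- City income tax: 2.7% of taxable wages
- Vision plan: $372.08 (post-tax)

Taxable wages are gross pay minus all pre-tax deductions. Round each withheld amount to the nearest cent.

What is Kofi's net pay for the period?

Pension contribution: $5,067.70 × 0.094 = $476.36
Health savings account contribution: $20.90
Pre-tax total = $476.36 + $20.90 = $497.26
Taxable wages = $5,067.70 − $497.26 = $4,570.44
City income tax: $4,570.44 × 0.027 = $123.40
State income tax: $4,570.44 × 0.06 = $274.23
Federal income tax: $4,570.44 × 0.2012 = $919.57
Social Security (OASDI): $5,067.70 × 0.0611 = $309.64
Paid family leave insurance: $5,067.70 × 0.0065 = $32.94
Dental insurance premium: $261.42
AD&D insurance premium: $70.50
Vision plan: $372.08
Total deductions = $476.36 + $20.90 + $123.40 + $274.23 + $919.57 + $309.64 + $32.94 + $261.42 + $70.50 + $372.08 = $2,861.04
Net pay = $5,067.70 − $2,861.04 = $2,206.66

$2,206.66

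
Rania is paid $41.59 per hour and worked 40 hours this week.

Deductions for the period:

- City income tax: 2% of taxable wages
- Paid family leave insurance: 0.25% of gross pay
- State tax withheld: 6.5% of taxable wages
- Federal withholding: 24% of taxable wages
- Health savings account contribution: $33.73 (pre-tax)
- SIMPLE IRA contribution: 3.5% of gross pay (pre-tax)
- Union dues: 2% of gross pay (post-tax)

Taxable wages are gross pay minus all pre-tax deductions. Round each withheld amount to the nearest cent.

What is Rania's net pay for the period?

Gross pay: 40 × $41.59 = $1663.60
SIMPLE IRA contribution: $1663.60 × 0.035 = $58.23
Health savings account contribution: $33.73
Pre-tax total = $58.23 + $33.73 = $91.96
Taxable wages = $1663.60 − $91.96 = $1571.64
State tax withheld: $1571.64 × 0.065 = $102.16
City income tax: $1571.64 × 0.02 = $31.43
Federal withholding: $1571.64 × 0.24 = $377.19
Paid family leave insurance: $1663.60 × 0.0025 = $4.16
Union dues: $1663.60 × 0.02 = $33.27
Total deductions = $58.23 + $33.73 + $102.16 + $31.43 + $377.19 + $4.16 + $33.27 = $640.17
Net pay = $1663.60 − $640.17 = $1023.43

$1023.43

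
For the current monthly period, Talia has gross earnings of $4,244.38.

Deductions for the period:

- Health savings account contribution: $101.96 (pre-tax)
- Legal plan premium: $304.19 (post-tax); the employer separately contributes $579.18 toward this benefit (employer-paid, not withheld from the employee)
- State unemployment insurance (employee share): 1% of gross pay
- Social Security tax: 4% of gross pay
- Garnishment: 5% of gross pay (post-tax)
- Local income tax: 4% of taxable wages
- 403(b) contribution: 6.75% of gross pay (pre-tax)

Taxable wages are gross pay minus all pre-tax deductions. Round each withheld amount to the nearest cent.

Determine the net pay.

$2,973.05

Health savings account contribution: $101.96
403(b) contribution: $4,244.38 × 0.0675 = $286.50
Pre-tax total = $101.96 + $286.50 = $388.46
Taxable wages = $4,244.38 − $388.46 = $3,855.92
Local income tax: $3,855.92 × 0.04 = $154.24
State unemployment insurance (employee share): $4,244.38 × 0.01 = $42.44
Social Security tax: $4,244.38 × 0.04 = $169.78
Legal plan premium: $304.19
Garnishment: $4,244.38 × 0.05 = $212.22
(Employer's $579.18 toward legal plan premium is not withheld from the employee.)
Total deductions = $101.96 + $286.50 + $154.24 + $42.44 + $169.78 + $304.19 + $212.22 = $1,271.33
Net pay = $4,244.38 − $1,271.33 = $2,973.05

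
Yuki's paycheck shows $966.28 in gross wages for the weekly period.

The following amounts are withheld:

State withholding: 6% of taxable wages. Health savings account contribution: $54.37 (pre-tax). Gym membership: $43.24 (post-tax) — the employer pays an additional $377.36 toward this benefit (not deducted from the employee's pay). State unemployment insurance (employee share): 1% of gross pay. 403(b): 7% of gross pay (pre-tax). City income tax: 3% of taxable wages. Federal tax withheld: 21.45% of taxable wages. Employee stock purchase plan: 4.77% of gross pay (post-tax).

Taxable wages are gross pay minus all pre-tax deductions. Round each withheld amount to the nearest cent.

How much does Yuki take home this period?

$488.19

Health savings account contribution: $54.37
403(b): $966.28 × 0.07 = $67.64
Pre-tax total = $54.37 + $67.64 = $122.01
Taxable wages = $966.28 − $122.01 = $844.27
State withholding: $844.27 × 0.06 = $50.66
Federal tax withheld: $844.27 × 0.2145 = $181.10
City income tax: $844.27 × 0.03 = $25.33
State unemployment insurance (employee share): $966.28 × 0.01 = $9.66
Employee stock purchase plan: $966.28 × 0.0477 = $46.09
Gym membership: $43.24
(Employer's $377.36 toward gym membership is not withheld from the employee.)
Total deductions = $54.37 + $67.64 + $50.66 + $181.10 + $25.33 + $9.66 + $46.09 + $43.24 = $478.09
Net pay = $966.28 − $478.09 = $488.19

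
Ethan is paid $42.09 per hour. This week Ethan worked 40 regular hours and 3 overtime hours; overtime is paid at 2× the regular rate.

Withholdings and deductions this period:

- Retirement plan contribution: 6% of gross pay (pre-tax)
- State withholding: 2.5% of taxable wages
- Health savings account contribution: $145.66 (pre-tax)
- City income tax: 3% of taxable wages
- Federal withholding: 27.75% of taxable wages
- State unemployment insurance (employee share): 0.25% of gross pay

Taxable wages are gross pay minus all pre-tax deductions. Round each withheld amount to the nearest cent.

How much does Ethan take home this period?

Regular pay: 40 × $42.09 = $1683.60
Overtime pay: 3 × $42.09 × 2 = $252.54
Gross pay = $1683.60 + $252.54 = $1936.14
Health savings account contribution: $145.66
Retirement plan contribution: $1936.14 × 0.06 = $116.17
Pre-tax total = $145.66 + $116.17 = $261.83
Taxable wages = $1936.14 − $261.83 = $1674.31
State withholding: $1674.31 × 0.025 = $41.86
Federal withholding: $1674.31 × 0.2775 = $464.62
City income tax: $1674.31 × 0.03 = $50.23
State unemployment insurance (employee share): $1936.14 × 0.0025 = $4.84
Total deductions = $145.66 + $116.17 + $41.86 + $464.62 + $50.23 + $4.84 = $823.38
Net pay = $1936.14 − $823.38 = $1112.76

$1112.76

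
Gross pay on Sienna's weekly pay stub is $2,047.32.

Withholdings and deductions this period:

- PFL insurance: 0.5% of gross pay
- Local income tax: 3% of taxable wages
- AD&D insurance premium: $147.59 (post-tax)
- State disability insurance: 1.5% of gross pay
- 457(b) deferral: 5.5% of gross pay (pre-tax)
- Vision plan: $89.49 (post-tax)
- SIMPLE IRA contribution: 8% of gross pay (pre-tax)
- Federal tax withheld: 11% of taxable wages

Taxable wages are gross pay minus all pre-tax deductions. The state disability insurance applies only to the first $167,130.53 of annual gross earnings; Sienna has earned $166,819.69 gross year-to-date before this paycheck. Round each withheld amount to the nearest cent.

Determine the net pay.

457(b) deferral: $2,047.32 × 0.055 = $112.60
SIMPLE IRA contribution: $2,047.32 × 0.08 = $163.79
Pre-tax total = $112.60 + $163.79 = $276.39
Taxable wages = $2,047.32 − $276.39 = $1,770.93
Federal tax withheld: $1,770.93 × 0.11 = $194.80
Local income tax: $1,770.93 × 0.03 = $53.13
PFL insurance: $2,047.32 × 0.005 = $10.24
State disability insurance: only $167,130.53 − $166,819.69 = $310.84 of this check is subject → $310.84 × 0.015 = $4.66
AD&D insurance premium: $147.59
Vision plan: $89.49
Total deductions = $112.60 + $163.79 + $194.80 + $53.13 + $10.24 + $4.66 + $147.59 + $89.49 = $776.30
Net pay = $2,047.32 − $776.30 = $1,271.02

$1,271.02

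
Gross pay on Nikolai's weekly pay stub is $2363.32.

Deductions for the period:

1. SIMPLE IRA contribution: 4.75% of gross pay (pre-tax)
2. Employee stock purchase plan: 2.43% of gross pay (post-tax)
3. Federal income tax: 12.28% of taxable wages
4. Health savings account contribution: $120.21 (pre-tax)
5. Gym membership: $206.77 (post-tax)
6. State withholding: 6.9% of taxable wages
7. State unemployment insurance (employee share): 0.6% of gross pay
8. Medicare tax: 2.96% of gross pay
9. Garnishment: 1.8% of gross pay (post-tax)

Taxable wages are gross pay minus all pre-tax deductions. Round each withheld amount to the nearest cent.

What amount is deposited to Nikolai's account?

$1331.28

SIMPLE IRA contribution: $2363.32 × 0.0475 = $112.26
Health savings account contribution: $120.21
Pre-tax total = $112.26 + $120.21 = $232.47
Taxable wages = $2363.32 − $232.47 = $2130.85
State withholding: $2130.85 × 0.069 = $147.03
Federal income tax: $2130.85 × 0.1228 = $261.67
State unemployment insurance (employee share): $2363.32 × 0.006 = $14.18
Medicare tax: $2363.32 × 0.0296 = $69.95
Garnishment: $2363.32 × 0.018 = $42.54
Gym membership: $206.77
Employee stock purchase plan: $2363.32 × 0.0243 = $57.43
Total deductions = $112.26 + $120.21 + $147.03 + $261.67 + $14.18 + $69.95 + $42.54 + $206.77 + $57.43 = $1032.04
Net pay = $2363.32 − $1032.04 = $1331.28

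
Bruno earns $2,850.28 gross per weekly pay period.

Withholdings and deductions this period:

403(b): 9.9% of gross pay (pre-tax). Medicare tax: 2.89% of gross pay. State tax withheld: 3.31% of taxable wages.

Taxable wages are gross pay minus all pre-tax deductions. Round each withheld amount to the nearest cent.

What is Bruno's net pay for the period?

$2,400.73

403(b): $2,850.28 × 0.099 = $282.18
Taxable wages = $2,850.28 − $282.18 = $2,568.10
State tax withheld: $2,568.10 × 0.0331 = $85.00
Medicare tax: $2,850.28 × 0.0289 = $82.37
Total deductions = $282.18 + $85.00 + $82.37 = $449.55
Net pay = $2,850.28 − $449.55 = $2,400.73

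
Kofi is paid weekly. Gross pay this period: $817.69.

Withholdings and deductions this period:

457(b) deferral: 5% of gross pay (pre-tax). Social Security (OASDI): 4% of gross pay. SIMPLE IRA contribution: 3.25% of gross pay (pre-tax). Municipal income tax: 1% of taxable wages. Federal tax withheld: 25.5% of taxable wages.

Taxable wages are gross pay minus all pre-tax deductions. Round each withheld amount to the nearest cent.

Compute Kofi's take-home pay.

SIMPLE IRA contribution: $817.69 × 0.0325 = $26.57
457(b) deferral: $817.69 × 0.05 = $40.88
Pre-tax total = $26.57 + $40.88 = $67.45
Taxable wages = $817.69 − $67.45 = $750.24
Municipal income tax: $750.24 × 0.01 = $7.50
Federal tax withheld: $750.24 × 0.255 = $191.31
Social Security (OASDI): $817.69 × 0.04 = $32.71
Total deductions = $26.57 + $40.88 + $7.50 + $191.31 + $32.71 = $298.97
Net pay = $817.69 − $298.97 = $518.72

$518.72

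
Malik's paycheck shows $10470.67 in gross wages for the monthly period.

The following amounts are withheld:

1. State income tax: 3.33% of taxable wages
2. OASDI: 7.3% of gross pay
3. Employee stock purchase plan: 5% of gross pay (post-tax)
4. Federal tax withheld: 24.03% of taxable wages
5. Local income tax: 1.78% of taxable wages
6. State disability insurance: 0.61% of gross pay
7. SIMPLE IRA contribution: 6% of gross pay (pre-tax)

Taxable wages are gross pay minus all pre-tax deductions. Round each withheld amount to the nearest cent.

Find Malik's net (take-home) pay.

SIMPLE IRA contribution: $10470.67 × 0.06 = $628.24
Taxable wages = $10470.67 − $628.24 = $9842.43
Local income tax: $9842.43 × 0.0178 = $175.20
Federal tax withheld: $9842.43 × 0.2403 = $2365.14
State income tax: $9842.43 × 0.0333 = $327.75
State disability insurance: $10470.67 × 0.0061 = $63.87
OASDI: $10470.67 × 0.073 = $764.36
Employee stock purchase plan: $10470.67 × 0.05 = $523.53
Total deductions = $628.24 + $175.20 + $2365.14 + $327.75 + $63.87 + $764.36 + $523.53 = $4848.09
Net pay = $10470.67 − $4848.09 = $5622.58

$5622.58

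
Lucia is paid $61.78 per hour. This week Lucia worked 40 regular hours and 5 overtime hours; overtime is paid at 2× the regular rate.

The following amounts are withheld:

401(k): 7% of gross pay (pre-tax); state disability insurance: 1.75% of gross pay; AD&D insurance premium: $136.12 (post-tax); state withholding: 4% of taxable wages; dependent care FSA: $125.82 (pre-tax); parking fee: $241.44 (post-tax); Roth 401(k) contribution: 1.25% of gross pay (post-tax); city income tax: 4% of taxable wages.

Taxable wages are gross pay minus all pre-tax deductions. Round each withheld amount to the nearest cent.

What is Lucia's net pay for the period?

$2,056.96

Regular pay: 40 × $61.78 = $2,471.20
Overtime pay: 5 × $61.78 × 2 = $617.80
Gross pay = $2,471.20 + $617.80 = $3,089.00
Dependent care FSA: $125.82
401(k): $3,089.00 × 0.07 = $216.23
Pre-tax total = $125.82 + $216.23 = $342.05
Taxable wages = $3,089.00 − $342.05 = $2,746.95
City income tax: $2,746.95 × 0.04 = $109.88
State withholding: $2,746.95 × 0.04 = $109.88
State disability insurance: $3,089.00 × 0.0175 = $54.06
AD&D insurance premium: $136.12
Parking fee: $241.44
Roth 401(k) contribution: $3,089.00 × 0.0125 = $38.61
Total deductions = $125.82 + $216.23 + $109.88 + $109.88 + $54.06 + $136.12 + $241.44 + $38.61 = $1,032.04
Net pay = $3,089.00 − $1,032.04 = $2,056.96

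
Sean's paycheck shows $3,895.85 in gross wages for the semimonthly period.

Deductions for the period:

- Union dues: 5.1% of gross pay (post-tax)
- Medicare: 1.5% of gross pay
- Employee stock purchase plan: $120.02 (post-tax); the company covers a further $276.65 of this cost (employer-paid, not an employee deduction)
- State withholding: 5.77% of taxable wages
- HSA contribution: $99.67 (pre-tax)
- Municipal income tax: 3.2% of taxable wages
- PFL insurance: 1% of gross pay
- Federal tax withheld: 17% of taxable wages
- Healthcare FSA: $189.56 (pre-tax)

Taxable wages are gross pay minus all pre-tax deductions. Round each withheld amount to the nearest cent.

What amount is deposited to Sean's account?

HSA contribution: $99.67
Healthcare FSA: $189.56
Pre-tax total = $99.67 + $189.56 = $289.23
Taxable wages = $3,895.85 − $289.23 = $3,606.62
State withholding: $3,606.62 × 0.0577 = $208.10
Municipal income tax: $3,606.62 × 0.032 = $115.41
Federal tax withheld: $3,606.62 × 0.17 = $613.13
PFL insurance: $3,895.85 × 0.01 = $38.96
Medicare: $3,895.85 × 0.015 = $58.44
Union dues: $3,895.85 × 0.051 = $198.69
Employee stock purchase plan: $120.02
(Employer's $276.65 toward employee stock purchase plan is not withheld from the employee.)
Total deductions = $99.67 + $189.56 + $208.10 + $115.41 + $613.13 + $38.96 + $58.44 + $198.69 + $120.02 = $1,641.98
Net pay = $3,895.85 − $1,641.98 = $2,253.87

$2,253.87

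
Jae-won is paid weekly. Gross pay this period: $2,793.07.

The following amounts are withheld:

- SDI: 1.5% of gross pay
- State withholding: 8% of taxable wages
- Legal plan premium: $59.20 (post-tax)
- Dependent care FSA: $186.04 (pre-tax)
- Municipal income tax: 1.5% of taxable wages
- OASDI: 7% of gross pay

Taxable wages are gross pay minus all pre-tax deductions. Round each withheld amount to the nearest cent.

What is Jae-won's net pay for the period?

Dependent care FSA: $186.04
Taxable wages = $2,793.07 − $186.04 = $2,607.03
Municipal income tax: $2,607.03 × 0.015 = $39.11
State withholding: $2,607.03 × 0.08 = $208.56
SDI: $2,793.07 × 0.015 = $41.90
OASDI: $2,793.07 × 0.07 = $195.51
Legal plan premium: $59.20
Total deductions = $186.04 + $39.11 + $208.56 + $41.90 + $195.51 + $59.20 = $730.32
Net pay = $2,793.07 − $730.32 = $2,062.75

$2,062.75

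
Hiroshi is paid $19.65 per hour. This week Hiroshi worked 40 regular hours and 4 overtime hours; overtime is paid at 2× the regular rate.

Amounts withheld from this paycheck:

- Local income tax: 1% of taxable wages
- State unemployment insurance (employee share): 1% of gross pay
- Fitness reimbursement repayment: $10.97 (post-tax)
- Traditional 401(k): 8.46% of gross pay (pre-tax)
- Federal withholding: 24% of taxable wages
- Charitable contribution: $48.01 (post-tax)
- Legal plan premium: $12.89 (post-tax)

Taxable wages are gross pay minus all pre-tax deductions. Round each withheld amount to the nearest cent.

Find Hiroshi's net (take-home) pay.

Regular pay: 40 × $19.65 = $786.00
Overtime pay: 4 × $19.65 × 2 = $157.20
Gross pay = $786.00 + $157.20 = $943.20
Traditional 401(k): $943.20 × 0.0846 = $79.79
Taxable wages = $943.20 − $79.79 = $863.41
Local income tax: $863.41 × 0.01 = $8.63
Federal withholding: $863.41 × 0.24 = $207.22
State unemployment insurance (employee share): $943.20 × 0.01 = $9.43
Charitable contribution: $48.01
Fitness reimbursement repayment: $10.97
Legal plan premium: $12.89
Total deductions = $79.79 + $8.63 + $207.22 + $9.43 + $48.01 + $10.97 + $12.89 = $376.94
Net pay = $943.20 − $376.94 = $566.26

$566.26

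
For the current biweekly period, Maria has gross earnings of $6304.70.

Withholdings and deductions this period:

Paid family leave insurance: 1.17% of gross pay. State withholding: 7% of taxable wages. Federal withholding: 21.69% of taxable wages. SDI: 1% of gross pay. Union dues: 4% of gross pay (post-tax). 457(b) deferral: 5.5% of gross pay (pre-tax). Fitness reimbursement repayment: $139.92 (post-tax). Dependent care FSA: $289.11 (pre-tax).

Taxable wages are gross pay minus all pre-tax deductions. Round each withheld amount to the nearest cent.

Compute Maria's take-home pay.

457(b) deferral: $6304.70 × 0.055 = $346.76
Dependent care FSA: $289.11
Pre-tax total = $346.76 + $289.11 = $635.87
Taxable wages = $6304.70 − $635.87 = $5668.83
Federal withholding: $5668.83 × 0.2169 = $1229.57
State withholding: $5668.83 × 0.07 = $396.82
SDI: $6304.70 × 0.01 = $63.05
Paid family leave insurance: $6304.70 × 0.0117 = $73.76
Union dues: $6304.70 × 0.04 = $252.19
Fitness reimbursement repayment: $139.92
Total deductions = $346.76 + $289.11 + $1229.57 + $396.82 + $63.05 + $73.76 + $252.19 + $139.92 = $2791.18
Net pay = $6304.70 − $2791.18 = $3513.52

$3513.52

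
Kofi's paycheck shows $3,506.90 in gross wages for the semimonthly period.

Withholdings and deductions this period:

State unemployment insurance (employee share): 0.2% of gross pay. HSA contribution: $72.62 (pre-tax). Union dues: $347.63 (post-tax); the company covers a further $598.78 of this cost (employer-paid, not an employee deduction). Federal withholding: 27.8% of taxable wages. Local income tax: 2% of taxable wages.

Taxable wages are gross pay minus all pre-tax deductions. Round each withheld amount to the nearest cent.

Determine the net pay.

$2,056.22

HSA contribution: $72.62
Taxable wages = $3,506.90 − $72.62 = $3,434.28
Local income tax: $3,434.28 × 0.02 = $68.69
Federal withholding: $3,434.28 × 0.278 = $954.73
State unemployment insurance (employee share): $3,506.90 × 0.002 = $7.01
Union dues: $347.63
(Employer's $598.78 toward union dues is not withheld from the employee.)
Total deductions = $72.62 + $68.69 + $954.73 + $7.01 + $347.63 = $1,450.68
Net pay = $3,506.90 − $1,450.68 = $2,056.22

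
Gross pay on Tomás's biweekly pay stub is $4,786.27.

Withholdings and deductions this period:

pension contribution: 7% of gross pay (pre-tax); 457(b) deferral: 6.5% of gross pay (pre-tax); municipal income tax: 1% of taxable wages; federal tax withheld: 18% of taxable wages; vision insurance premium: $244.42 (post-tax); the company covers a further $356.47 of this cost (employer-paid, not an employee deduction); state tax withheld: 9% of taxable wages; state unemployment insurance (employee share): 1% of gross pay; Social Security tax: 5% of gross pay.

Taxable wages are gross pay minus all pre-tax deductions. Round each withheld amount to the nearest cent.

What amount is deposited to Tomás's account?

$2,449.30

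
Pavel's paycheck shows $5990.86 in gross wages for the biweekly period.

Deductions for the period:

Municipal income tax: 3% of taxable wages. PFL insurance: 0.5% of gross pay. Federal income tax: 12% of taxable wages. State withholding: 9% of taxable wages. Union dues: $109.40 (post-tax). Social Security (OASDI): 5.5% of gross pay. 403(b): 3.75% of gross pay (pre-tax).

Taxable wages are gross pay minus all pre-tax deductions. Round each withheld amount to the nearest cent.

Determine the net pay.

$3913.46

403(b): $5990.86 × 0.0375 = $224.66
Taxable wages = $5990.86 − $224.66 = $5766.20
Federal income tax: $5766.20 × 0.12 = $691.94
Municipal income tax: $5766.20 × 0.03 = $172.99
State withholding: $5766.20 × 0.09 = $518.96
PFL insurance: $5990.86 × 0.005 = $29.95
Social Security (OASDI): $5990.86 × 0.055 = $329.50
Union dues: $109.40
Total deductions = $224.66 + $691.94 + $172.99 + $518.96 + $29.95 + $329.50 + $109.40 = $2077.40
Net pay = $5990.86 − $2077.40 = $3913.46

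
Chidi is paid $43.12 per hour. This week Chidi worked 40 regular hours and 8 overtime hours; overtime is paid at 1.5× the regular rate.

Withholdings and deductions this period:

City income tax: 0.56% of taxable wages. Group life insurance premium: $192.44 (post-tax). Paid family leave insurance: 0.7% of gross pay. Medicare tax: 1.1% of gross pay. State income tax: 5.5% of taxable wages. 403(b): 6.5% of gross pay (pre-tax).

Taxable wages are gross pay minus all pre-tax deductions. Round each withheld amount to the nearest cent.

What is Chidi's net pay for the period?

$1,736.64

Regular pay: 40 × $43.12 = $1,724.80
Overtime pay: 8 × $43.12 × 1.5 = $517.44
Gross pay = $1,724.80 + $517.44 = $2,242.24
403(b): $2,242.24 × 0.065 = $145.75
Taxable wages = $2,242.24 − $145.75 = $2,096.49
City income tax: $2,096.49 × 0.0056 = $11.74
State income tax: $2,096.49 × 0.055 = $115.31
Medicare tax: $2,242.24 × 0.011 = $24.66
Paid family leave insurance: $2,242.24 × 0.007 = $15.70
Group life insurance premium: $192.44
Total deductions = $145.75 + $11.74 + $115.31 + $24.66 + $15.70 + $192.44 = $505.60
Net pay = $2,242.24 − $505.60 = $1,736.64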